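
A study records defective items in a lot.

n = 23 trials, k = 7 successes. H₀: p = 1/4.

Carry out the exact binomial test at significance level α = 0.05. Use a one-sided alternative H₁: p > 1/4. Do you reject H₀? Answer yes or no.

reject H₀: no

Exact binomial: n=23, k=7, p₀=1/4=0.2500
P(X≥7) from Σ C(n,i)·p₀^i·(1−p₀)^(n−i)
p-value (one-sided, H₁ greater) = 0.34627
At α=0.05: p ≥ α → fail to reject H₀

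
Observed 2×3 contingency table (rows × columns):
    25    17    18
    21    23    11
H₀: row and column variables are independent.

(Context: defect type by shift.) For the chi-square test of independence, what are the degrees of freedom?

degrees of freedom = 2

df = (r−1)(c−1) = (2−1)·(3−1) = 2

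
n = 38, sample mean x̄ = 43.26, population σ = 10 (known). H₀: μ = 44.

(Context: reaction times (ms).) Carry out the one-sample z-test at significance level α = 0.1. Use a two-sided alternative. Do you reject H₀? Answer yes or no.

reject H₀: no

SE = σ/√n = 10/√38 = 1.6222
z = (x̄−μ₀)/SE = (43.26−44)/1.6222 = -0.4562
p-value (two-sided) = 0.64827
At α=0.1: p ≥ α → fail to reject H₀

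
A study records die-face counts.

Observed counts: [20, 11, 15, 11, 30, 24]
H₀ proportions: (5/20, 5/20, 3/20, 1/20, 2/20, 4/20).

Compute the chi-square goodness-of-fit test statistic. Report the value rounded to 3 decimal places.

test statistic = 50.117

n = 111; E_i = n·p_i = [27.75, 27.75, 16.65, 5.55, 11.10, 22.20]
χ² = (20−27.75)²/27.75 + (11−27.75)²/27.75 + (15−16.65)²/16.65 + (11−5.55)²/5.55 + (30−11.10)²/11.10 + (24−22.20)²/22.20 = 50.1171
df = 5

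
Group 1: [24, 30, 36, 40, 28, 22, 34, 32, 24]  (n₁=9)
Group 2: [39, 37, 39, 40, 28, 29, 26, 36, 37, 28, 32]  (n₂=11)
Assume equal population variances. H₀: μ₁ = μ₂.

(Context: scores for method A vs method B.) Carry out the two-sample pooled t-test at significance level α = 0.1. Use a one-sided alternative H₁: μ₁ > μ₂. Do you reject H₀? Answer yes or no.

reject H₀: no

x̄₁=30.000, s₁=6.083, n₁=9
x̄₂=33.727, s₂=5.217, n₂=11
s_p² = [8·6.083² + 10·5.217²]/18 = 31.5657
SE = √(s_p²·(1/9+1/11)) = 2.5253
t = (30.000−33.727)/2.5253 = -1.4760
df = 18
p-value (one-sided, H₁ greater) = 0.92139
At α=0.1: p ≥ α → fail to reject H₀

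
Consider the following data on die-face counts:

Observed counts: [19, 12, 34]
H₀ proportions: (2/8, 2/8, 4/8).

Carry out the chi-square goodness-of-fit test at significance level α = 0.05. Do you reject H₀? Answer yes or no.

reject H₀: no

n = 65; E_i = n·p_i = [16.25, 16.25, 32.50]
χ² = (19−16.25)²/16.25 + (12−16.25)²/16.25 + (34−32.50)²/32.50 = 1.6462
df = 2
p-value (upper-tail) = 0.43908
At α=0.05: p ≥ α → fail to reject H₀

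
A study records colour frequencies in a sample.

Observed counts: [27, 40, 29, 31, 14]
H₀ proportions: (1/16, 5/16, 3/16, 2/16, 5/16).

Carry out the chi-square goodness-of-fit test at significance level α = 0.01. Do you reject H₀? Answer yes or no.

reject H₀: yes

n = 141; E_i = n·p_i = [8.81, 44.06, 26.44, 17.62, 44.06]
χ² = (27−8.81)²/8.81 + (40−44.06)²/44.06 + (29−26.44)²/26.44 + (31−17.62)²/17.62 + (14−44.06)²/44.06 = 68.8194
df = 4
p-value (upper-tail) = 0.00000
At α=0.01: p < α → reject H₀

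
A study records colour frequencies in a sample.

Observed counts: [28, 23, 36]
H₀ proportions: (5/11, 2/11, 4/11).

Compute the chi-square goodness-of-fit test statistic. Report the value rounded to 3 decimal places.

test statistic = 7.233

n = 87; E_i = n·p_i = [39.55, 15.82, 31.64]
χ² = (28−39.55)²/39.55 + (23−15.82)²/15.82 + (36−31.64)²/31.64 = 7.2333
df = 2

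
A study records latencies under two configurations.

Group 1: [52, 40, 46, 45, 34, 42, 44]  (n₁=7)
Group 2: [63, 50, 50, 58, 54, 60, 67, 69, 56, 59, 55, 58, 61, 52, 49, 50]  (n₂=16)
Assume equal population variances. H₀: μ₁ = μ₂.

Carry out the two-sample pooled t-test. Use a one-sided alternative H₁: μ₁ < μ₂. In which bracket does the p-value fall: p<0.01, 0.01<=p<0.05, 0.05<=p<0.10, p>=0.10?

p-value bracket: p<0.01

x̄₁=43.286, s₁=5.559, n₁=7
x̄₂=56.938, s₂=6.115, n₂=16
s_p² = [6·5.559² + 15·6.115²]/21 = 35.5412
SE = √(s_p²·(1/7+1/16)) = 2.7016
t = (43.286−56.938)/2.7016 = -5.0532
df = 21
p-value (one-sided, H₁ less) = 0.00003
→ bracket: p<0.01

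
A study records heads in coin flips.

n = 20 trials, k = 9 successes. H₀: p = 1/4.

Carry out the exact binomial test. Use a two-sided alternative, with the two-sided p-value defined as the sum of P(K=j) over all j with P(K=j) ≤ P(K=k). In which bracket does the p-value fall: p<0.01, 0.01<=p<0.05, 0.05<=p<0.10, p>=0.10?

Exact binomial: n=20, k=9, p₀=1/4=0.2500
P(X=j) = C(n,j)·p₀^j·(1−p₀)^(n−j); p = Σ P(X=j) over j with P(X=j) ≤ P(X=9)
p-value (two-sided) = 0.06524
→ bracket: 0.05<=p<0.10

p-value bracket: 0.05<=p<0.10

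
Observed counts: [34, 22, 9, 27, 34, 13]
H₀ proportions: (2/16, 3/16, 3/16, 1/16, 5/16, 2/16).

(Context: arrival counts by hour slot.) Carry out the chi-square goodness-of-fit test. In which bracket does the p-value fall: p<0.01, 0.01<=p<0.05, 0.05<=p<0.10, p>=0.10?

p-value bracket: p<0.01

n = 139; E_i = n·p_i = [17.38, 26.06, 26.06, 8.69, 43.44, 17.38]
χ² = (34−17.38)²/17.38 + (22−26.06)²/26.06 + (9−26.06)²/26.06 + (27−8.69)²/8.69 + (34−43.44)²/43.44 + (13−17.38)²/17.38 = 69.4643
df = 5
p-value (upper-tail) = 0.00000
→ bracket: p<0.01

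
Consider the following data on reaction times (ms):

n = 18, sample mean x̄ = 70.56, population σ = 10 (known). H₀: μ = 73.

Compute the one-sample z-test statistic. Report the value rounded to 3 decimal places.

SE = σ/√n = 10/√18 = 2.3570
z = (x̄−μ₀)/SE = (70.56−73)/2.3570 = -1.0352

test statistic = -1.035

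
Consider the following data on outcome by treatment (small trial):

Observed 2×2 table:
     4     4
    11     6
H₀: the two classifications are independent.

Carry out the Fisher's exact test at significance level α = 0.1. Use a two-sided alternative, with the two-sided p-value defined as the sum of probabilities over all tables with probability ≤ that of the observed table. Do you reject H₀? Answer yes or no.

reject H₀: no

Margins: r₁=8, r₂=17, c₁=15, c₂=10, n=25
p_obs = C(8,4)·C(17,11)/C(25,15); sum pmf over tables with pmf ≤ p_obs
p-value (two-sided) = 0.66682
At α=0.1: p ≥ α → fail to reject H₀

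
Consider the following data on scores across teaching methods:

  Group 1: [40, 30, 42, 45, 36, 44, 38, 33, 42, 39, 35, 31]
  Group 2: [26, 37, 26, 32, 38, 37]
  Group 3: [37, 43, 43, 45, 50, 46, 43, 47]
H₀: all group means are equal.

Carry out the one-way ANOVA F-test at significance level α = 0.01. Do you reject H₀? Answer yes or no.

Group means [37.92, 32.67, 44.25], grand mean 38.654
SSB = Σnᵢ(x̄ᵢ−x̄)² = 472.135; SSW = ΣΣ(x−x̄ᵢ)² = 529.750
MSB = 472.135/2 = 236.0673; MSW = 529.750/23 = 23.0326
F = MSB/MSW = 10.2493
df = (2, 23)
p-value (upper-tail) = 0.00066
At α=0.01: p < α → reject H₀

reject H₀: yes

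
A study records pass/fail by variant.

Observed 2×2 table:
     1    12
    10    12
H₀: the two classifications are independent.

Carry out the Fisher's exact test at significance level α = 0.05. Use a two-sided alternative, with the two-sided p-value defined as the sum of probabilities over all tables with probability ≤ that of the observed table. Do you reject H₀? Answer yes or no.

reject H₀: yes

Margins: r₁=13, r₂=22, c₁=11, c₂=24, n=35
p_obs = C(13,1)·C(22,10)/C(35,11); sum pmf over tables with pmf ≤ p_obs
p-value (two-sided) = 0.02700
At α=0.05: p < α → reject H₀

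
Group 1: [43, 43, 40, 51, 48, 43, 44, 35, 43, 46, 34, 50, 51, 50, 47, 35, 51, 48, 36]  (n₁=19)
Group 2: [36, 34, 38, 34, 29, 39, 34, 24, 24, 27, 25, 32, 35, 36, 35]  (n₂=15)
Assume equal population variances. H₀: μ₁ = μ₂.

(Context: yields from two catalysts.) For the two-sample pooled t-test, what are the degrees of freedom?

df = n₁ + n₂ − 2 = 19 + 15 − 2 = 32

degrees of freedom = 32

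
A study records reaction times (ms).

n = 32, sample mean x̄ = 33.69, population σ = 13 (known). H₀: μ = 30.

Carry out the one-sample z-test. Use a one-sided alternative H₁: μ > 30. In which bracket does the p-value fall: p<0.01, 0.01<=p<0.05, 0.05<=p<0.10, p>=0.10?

p-value bracket: 0.05<=p<0.10

SE = σ/√n = 13/√32 = 2.2981
z = (x̄−μ₀)/SE = (33.69−30)/2.2981 = 1.6057
p-value (one-sided, H₁ greater) = 0.05417
→ bracket: 0.05<=p<0.10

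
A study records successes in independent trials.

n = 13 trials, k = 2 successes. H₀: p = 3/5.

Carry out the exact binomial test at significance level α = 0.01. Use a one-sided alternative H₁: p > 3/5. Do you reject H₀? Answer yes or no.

reject H₀: no

Exact binomial: n=13, k=2, p₀=3/5=0.6000
P(X≥2) from Σ C(n,i)·p₀^i·(1−p₀)^(n−i)
p-value (one-sided, H₁ greater) = 0.99986
At α=0.01: p ≥ α → fail to reject H₀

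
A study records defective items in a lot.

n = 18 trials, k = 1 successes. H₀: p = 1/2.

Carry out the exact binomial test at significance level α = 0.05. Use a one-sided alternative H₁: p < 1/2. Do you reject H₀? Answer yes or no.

reject H₀: yes

Exact binomial: n=18, k=1, p₀=1/2=0.5000
P(X≤1) from Σ C(n,i)·p₀^i·(1−p₀)^(n−i)
p-value (one-sided, H₁ less) = 0.00007
At α=0.05: p < α → reject H₀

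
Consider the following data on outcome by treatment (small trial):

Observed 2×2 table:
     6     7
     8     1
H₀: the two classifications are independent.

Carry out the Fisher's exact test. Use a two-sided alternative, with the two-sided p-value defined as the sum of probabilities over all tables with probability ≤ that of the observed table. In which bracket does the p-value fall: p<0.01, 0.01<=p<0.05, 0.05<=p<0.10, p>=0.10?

p-value bracket: 0.05<=p<0.10

Margins: r₁=13, r₂=9, c₁=14, c₂=8, n=22
p_obs = C(13,6)·C(9,8)/C(22,14); sum pmf over tables with pmf ≤ p_obs
p-value (two-sided) = 0.07430
→ bracket: 0.05<=p<0.10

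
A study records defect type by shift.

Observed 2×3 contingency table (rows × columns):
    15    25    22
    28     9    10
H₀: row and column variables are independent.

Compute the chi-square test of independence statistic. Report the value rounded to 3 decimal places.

Row totals [62, 47], col totals [43, 34, 32], n=109
χ² = (15−24.46)²/24.46 + (25−19.34)²/19.34 + (22−18.20)²/18.20 + (28−18.54)²/18.54 + (9−14.66)²/14.66 + (10−13.80)²/13.80 = 14.1637
df = 2

test statistic = 14.164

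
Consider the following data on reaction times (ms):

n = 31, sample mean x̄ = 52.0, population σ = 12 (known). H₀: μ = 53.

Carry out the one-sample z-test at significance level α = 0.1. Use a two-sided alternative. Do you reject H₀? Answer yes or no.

SE = σ/√n = 12/√31 = 2.1553
z = (x̄−μ₀)/SE = (52.0−53)/2.1553 = -0.4640
p-value (two-sided) = 0.64266
At α=0.1: p ≥ α → fail to reject H₀

reject H₀: no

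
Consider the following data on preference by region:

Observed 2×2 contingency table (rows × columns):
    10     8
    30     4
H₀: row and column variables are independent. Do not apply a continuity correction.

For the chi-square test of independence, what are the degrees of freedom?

degrees of freedom = 1

df = (r−1)(c−1) = (2−1)·(2−1) = 1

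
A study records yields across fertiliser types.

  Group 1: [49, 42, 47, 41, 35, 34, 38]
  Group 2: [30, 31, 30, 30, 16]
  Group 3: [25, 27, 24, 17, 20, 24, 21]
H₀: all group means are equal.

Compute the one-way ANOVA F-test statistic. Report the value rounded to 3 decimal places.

Group means [40.86, 27.40, 22.57], grand mean 30.579
SSB = Σnᵢ(x̄ᵢ−x̄)² = 1238.860; SSW = ΣΣ(x−x̄ᵢ)² = 427.771
MSB = 1238.860/2 = 619.4301; MSW = 427.771/16 = 26.7357
F = MSB/MSW = 23.1686
df = (2, 16)

test statistic = 23.169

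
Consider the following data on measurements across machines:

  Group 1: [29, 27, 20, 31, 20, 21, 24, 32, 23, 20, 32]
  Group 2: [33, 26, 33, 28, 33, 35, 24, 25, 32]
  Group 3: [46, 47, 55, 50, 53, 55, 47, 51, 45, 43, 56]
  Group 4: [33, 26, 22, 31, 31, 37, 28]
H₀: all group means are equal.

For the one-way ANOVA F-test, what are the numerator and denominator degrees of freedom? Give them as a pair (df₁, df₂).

degrees of freedom = [3, 34]

k = 4 groups, N = 38 total
df = (k−1, N−k) = (4−1, 38−4) = (3, 34)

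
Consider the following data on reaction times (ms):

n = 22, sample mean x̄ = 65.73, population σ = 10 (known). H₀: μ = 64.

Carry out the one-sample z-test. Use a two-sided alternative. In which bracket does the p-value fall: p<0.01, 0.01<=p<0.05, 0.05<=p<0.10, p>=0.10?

SE = σ/√n = 10/√22 = 2.1320
z = (x̄−μ₀)/SE = (65.73−64)/2.1320 = 0.8114
p-value (two-sided) = 0.41711
→ bracket: p>=0.10

p-value bracket: p>=0.10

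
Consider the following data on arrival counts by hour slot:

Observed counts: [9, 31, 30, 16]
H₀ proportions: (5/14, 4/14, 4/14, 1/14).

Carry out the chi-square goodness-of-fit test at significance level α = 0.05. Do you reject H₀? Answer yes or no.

n = 86; E_i = n·p_i = [30.71, 24.57, 24.57, 6.14]
χ² = (9−30.71)²/30.71 + (31−24.57)²/24.57 + (30−24.57)²/24.57 + (16−6.14)²/6.14 = 34.0500
df = 3
p-value (upper-tail) = 0.00000
At α=0.05: p < α → reject H₀

reject H₀: yes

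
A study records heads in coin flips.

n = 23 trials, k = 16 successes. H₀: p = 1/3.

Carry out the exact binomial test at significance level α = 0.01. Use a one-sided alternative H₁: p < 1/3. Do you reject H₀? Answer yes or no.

Exact binomial: n=23, k=16, p₀=1/3=0.3333
P(X≤16) from Σ C(n,i)·p₀^i·(1−p₀)^(n−i)
p-value (one-sided, H₁ less) = 0.99992
At α=0.01: p ≥ α → fail to reject H₀

reject H₀: no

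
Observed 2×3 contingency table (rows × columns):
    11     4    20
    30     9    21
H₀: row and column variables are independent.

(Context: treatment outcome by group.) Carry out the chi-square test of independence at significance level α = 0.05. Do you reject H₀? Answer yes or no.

reject H₀: no

Row totals [35, 60], col totals [41, 13, 41], n=95
χ² = (11−15.11)²/15.11 + (4−4.79)²/4.79 + (20−15.11)²/15.11 + (30−25.89)²/25.89 + (9−8.21)²/8.21 + (21−25.89)²/25.89 = 4.4839
df = 2
p-value (upper-tail) = 0.10625
At α=0.05: p ≥ α → fail to reject H₀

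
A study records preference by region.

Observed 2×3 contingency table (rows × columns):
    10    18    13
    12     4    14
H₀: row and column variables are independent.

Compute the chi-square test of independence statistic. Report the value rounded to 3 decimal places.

Row totals [41, 30], col totals [22, 22, 27], n=71
χ² = (10−12.70)²/12.70 + (18−12.70)²/12.70 + (13−15.59)²/15.59 + (12−9.30)²/9.30 + (4−9.30)²/9.30 + (14−11.41)²/11.41 = 7.6063
df = 2

test statistic = 7.606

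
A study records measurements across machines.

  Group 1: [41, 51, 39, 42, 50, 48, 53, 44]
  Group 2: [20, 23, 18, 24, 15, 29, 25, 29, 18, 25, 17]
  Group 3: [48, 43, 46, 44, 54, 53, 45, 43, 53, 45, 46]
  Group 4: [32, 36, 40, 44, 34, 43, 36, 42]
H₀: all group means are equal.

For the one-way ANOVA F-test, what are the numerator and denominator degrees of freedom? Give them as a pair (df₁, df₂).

k = 4 groups, N = 38 total
df = (k−1, N−k) = (4−1, 38−4) = (3, 34)

degrees of freedom = [3, 34]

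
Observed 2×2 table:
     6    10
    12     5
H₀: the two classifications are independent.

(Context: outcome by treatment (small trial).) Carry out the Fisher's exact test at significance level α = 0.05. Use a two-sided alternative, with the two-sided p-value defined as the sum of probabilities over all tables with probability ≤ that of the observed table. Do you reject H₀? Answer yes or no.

Margins: r₁=16, r₂=17, c₁=18, c₂=15, n=33
p_obs = C(16,6)·C(17,12)/C(33,18); sum pmf over tables with pmf ≤ p_obs
p-value (two-sided) = 0.08441
At α=0.05: p ≥ α → fail to reject H₀

reject H₀: no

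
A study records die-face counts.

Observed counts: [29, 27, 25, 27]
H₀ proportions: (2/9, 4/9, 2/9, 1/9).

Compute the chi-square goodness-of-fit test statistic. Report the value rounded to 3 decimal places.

n = 108; E_i = n·p_i = [24.00, 48.00, 24.00, 12.00]
χ² = (29−24.00)²/24.00 + (27−48.00)²/48.00 + (25−24.00)²/24.00 + (27−12.00)²/12.00 = 29.0208
df = 3

test statistic = 29.021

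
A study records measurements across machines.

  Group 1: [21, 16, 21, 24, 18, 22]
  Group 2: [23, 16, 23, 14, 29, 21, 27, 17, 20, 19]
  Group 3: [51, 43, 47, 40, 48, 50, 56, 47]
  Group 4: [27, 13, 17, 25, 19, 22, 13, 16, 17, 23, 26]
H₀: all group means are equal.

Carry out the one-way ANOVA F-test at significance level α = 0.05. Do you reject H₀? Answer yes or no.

Group means [20.33, 20.90, 47.75, 19.82], grand mean 26.600
SSB = Σnᵢ(x̄ᵢ−x̄)² = 4645.030; SSW = ΣΣ(x−x̄ᵢ)² = 667.370
MSB = 4645.030/3 = 1548.3434; MSW = 667.370/31 = 21.5281
F = MSB/MSW = 71.9221
df = (3, 31)
p-value (upper-tail) = 0.00000
At α=0.05: p < α → reject H₀

reject H₀: yes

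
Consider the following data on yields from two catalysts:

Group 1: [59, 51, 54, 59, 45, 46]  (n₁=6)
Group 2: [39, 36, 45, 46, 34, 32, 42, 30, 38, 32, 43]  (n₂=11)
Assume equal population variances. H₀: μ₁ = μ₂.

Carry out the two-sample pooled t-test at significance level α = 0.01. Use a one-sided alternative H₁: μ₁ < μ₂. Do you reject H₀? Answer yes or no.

x̄₁=52.333, s₁=6.121, n₁=6
x̄₂=37.909, s₂=5.576, n₂=11
s_p² = [5·6.121² + 10·5.576²]/15 = 33.2162
SE = √(s_p²·(1/6+1/11)) = 2.9250
t = (52.333−37.909)/2.9250 = 4.9313
df = 15
p-value (one-sided, H₁ less) = 0.99991
At α=0.01: p ≥ α → fail to reject H₀

reject H₀: no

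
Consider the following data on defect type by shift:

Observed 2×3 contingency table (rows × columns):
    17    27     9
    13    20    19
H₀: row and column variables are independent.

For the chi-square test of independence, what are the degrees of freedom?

df = (r−1)(c−1) = (2−1)·(3−1) = 2

degrees of freedom = 2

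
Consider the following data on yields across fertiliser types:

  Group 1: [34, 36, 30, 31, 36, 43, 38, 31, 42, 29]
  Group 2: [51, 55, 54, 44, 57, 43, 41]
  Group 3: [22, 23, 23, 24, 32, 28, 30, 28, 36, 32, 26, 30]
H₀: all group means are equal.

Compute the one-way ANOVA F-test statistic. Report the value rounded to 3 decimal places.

Group means [35.00, 49.29, 27.83], grand mean 35.483
SSB = Σnᵢ(x̄ᵢ−x̄)² = 2038.146; SSW = ΣΣ(x−x̄ᵢ)² = 681.095
MSB = 2038.146/2 = 1019.0731; MSW = 681.095/26 = 26.1960
F = MSB/MSW = 38.9019
df = (2, 26)

test statistic = 38.902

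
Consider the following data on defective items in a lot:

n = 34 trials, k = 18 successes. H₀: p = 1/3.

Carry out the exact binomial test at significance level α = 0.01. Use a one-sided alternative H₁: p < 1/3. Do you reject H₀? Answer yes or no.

Exact binomial: n=34, k=18, p₀=1/3=0.3333
P(X≤18) from Σ C(n,i)·p₀^i·(1−p₀)^(n−i)
p-value (one-sided, H₁ less) = 0.99435
At α=0.01: p ≥ α → fail to reject H₀

reject H₀: no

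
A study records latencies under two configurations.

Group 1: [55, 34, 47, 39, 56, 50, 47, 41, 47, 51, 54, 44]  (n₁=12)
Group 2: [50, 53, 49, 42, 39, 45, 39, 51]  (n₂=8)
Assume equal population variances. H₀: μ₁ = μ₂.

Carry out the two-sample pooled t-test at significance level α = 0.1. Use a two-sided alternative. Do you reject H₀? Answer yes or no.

reject H₀: no

x̄₁=47.083, s₁=6.721, n₁=12
x̄₂=46.000, s₂=5.529, n₂=8
s_p² = [11·6.721² + 7·5.529²]/18 = 39.4954
SE = √(s_p²·(1/12+1/8)) = 2.8685
t = (47.083−46.000)/2.8685 = 0.3777
df = 18
p-value (two-sided) = 0.71009
At α=0.1: p ≥ α → fail to reject H₀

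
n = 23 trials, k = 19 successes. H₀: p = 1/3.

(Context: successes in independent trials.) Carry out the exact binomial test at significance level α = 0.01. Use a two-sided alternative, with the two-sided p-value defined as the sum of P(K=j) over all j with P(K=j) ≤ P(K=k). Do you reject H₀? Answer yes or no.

Exact binomial: n=23, k=19, p₀=1/3=0.3333
P(X=j) = C(n,j)·p₀^j·(1−p₀)^(n−j); p = Σ P(X=j) over j with P(X=j) ≤ P(X=19)
p-value (two-sided) = 0.00000
At α=0.01: p < α → reject H₀

reject H₀: yes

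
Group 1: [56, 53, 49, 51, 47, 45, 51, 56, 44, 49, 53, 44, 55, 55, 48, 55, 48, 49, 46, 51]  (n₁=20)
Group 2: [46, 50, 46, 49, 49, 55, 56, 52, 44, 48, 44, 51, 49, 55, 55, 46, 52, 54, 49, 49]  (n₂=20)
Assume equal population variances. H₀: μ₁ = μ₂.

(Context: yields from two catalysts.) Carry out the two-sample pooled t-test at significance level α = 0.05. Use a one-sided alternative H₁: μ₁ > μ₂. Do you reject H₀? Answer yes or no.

reject H₀: no

x̄₁=50.250, s₁=3.972, n₁=20
x̄₂=49.950, s₂=3.734, n₂=20
s_p² = [19·3.972² + 19·3.734²]/38 = 14.8605
SE = √(s_p²·(1/20+1/20)) = 1.2190
t = (50.250−49.950)/1.2190 = 0.2461
df = 38
p-value (one-sided, H₁ greater) = 0.40347
At α=0.05: p ≥ α → fail to reject H₀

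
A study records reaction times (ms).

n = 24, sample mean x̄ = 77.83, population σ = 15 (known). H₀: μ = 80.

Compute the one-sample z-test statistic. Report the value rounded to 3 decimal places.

SE = σ/√n = 15/√24 = 3.0619
z = (x̄−μ₀)/SE = (77.83−80)/3.0619 = -0.7087

test statistic = -0.709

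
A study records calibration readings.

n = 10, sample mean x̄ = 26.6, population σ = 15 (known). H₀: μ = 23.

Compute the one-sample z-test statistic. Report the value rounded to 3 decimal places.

SE = σ/√n = 15/√10 = 4.7434
z = (x̄−μ₀)/SE = (26.6−23)/4.7434 = 0.7589

test statistic = 0.759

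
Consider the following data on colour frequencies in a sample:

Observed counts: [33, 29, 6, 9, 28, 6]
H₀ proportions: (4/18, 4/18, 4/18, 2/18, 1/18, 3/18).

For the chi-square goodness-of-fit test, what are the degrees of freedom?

df = k − 1 = 6 − 1 = 5

degrees of freedom = 5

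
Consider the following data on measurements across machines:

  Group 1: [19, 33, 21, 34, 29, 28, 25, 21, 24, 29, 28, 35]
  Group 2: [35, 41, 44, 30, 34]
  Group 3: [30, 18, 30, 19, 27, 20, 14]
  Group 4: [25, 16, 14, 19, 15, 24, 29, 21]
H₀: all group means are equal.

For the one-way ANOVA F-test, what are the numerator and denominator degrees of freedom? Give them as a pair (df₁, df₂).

k = 4 groups, N = 32 total
df = (k−1, N−k) = (4−1, 32−4) = (3, 28)

degrees of freedom = [3, 28]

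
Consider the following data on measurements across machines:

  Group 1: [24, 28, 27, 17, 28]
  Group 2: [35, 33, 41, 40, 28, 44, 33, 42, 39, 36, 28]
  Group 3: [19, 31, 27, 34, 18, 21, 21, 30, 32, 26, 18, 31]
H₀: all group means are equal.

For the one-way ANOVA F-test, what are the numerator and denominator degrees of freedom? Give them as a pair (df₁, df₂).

degrees of freedom = [2, 25]

k = 3 groups, N = 28 total
df = (k−1, N−k) = (3−1, 28−3) = (2, 25)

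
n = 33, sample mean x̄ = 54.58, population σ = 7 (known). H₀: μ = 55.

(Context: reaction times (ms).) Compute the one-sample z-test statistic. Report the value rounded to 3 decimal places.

test statistic = -0.345

SE = σ/√n = 7/√33 = 1.2185
z = (x̄−μ₀)/SE = (54.58−55)/1.2185 = -0.3447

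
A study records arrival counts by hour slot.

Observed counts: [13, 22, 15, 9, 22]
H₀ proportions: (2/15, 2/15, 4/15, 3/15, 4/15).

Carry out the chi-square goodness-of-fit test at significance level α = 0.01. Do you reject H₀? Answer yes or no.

reject H₀: yes

n = 81; E_i = n·p_i = [10.80, 10.80, 21.60, 16.20, 21.60]
χ² = (13−10.80)²/10.80 + (22−10.80)²/10.80 + (15−21.60)²/21.60 + (9−16.20)²/16.20 + (22−21.60)²/21.60 = 17.2870
df = 4
p-value (upper-tail) = 0.00170
At α=0.01: p < α → reject H₀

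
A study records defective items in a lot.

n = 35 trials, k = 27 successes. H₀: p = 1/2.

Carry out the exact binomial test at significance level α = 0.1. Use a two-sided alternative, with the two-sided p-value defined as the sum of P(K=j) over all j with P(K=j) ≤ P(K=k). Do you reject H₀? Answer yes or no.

reject H₀: yes

Exact binomial: n=35, k=27, p₀=1/2=0.5000
P(X=j) = C(n,j)·p₀^j·(1−p₀)^(n−j); p = Σ P(X=j) over j with P(X=j) ≤ P(X=27)
p-value (two-sided) = 0.00188
At α=0.1: p < α → reject H₀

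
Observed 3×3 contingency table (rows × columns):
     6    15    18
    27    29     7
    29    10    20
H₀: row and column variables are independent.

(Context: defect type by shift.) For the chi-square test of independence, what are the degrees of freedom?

degrees of freedom = 4

df = (r−1)(c−1) = (3−1)·(3−1) = 4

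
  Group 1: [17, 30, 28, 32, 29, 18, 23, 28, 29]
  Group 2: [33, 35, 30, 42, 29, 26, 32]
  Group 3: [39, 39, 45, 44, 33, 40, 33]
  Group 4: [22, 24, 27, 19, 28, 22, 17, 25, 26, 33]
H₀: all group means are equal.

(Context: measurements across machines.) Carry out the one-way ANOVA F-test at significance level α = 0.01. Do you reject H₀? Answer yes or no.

Group means [26.00, 32.43, 39.00, 24.30], grand mean 29.606
SSB = Σnᵢ(x̄ᵢ−x̄)² = 1072.065; SSW = ΣΣ(x−x̄ᵢ)² = 715.814
MSB = 1072.065/3 = 357.3548; MSW = 715.814/29 = 24.6833
F = MSB/MSW = 14.4776
df = (3, 29)
p-value (upper-tail) = 0.00001
At α=0.01: p < α → reject H₀

reject H₀: yes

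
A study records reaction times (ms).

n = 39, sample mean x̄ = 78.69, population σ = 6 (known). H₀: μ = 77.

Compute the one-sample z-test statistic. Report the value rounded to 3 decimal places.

test statistic = 1.759

SE = σ/√n = 6/√39 = 0.9608
z = (x̄−μ₀)/SE = (78.69−77)/0.9608 = 1.7590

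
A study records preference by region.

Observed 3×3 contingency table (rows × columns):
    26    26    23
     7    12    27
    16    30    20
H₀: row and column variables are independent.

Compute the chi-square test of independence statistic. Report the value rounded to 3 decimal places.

test statistic = 14.530

Row totals [75, 46, 66], col totals [49, 68, 70], n=187
χ² = (26−19.65)²/19.65 + (26−27.27)²/27.27 + (23−28.07)²/28.07 + (7−12.05)²/12.05 + (12−16.73)²/16.73 + (27−17.22)²/17.22 + (16−17.29)²/17.29 + (30−24.00)²/24.00 + (20−24.71)²/24.71 = 14.5304
df = 4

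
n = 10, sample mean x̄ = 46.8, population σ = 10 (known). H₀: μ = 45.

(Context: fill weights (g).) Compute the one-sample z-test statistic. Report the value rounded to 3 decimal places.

test statistic = 0.569

SE = σ/√n = 10/√10 = 3.1623
z = (x̄−μ₀)/SE = (46.8−45)/3.1623 = 0.5692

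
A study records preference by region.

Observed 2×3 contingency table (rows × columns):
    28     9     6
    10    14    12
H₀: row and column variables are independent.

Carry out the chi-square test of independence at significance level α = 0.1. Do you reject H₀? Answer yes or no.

reject H₀: yes

Row totals [43, 36], col totals [38, 23, 18], n=79
χ² = (28−20.68)²/20.68 + (9−12.52)²/12.52 + (6−9.80)²/9.80 + (10−17.32)²/17.32 + (14−10.48)²/10.48 + (12−8.20)²/8.20 = 11.0800
df = 2
p-value (upper-tail) = 0.00393
At α=0.1: p < α → reject H₀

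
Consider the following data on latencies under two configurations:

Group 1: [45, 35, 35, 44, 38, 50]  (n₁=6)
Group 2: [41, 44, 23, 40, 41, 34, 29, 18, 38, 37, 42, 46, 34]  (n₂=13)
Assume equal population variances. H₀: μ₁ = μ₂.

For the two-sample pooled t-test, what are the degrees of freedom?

df = n₁ + n₂ − 2 = 6 + 13 − 2 = 17

degrees of freedom = 17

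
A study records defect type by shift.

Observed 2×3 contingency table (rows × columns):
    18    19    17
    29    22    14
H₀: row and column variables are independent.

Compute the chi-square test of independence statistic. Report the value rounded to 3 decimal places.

Row totals [54, 65], col totals [47, 41, 31], n=119
χ² = (18−21.33)²/21.33 + (19−18.61)²/18.61 + (17−14.07)²/14.07 + (29−25.67)²/25.67 + (22−22.39)²/22.39 + (14−16.93)²/16.93 = 2.0853
df = 2

test statistic = 2.085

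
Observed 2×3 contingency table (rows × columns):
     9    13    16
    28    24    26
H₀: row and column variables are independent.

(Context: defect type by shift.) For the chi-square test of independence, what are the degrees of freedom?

df = (r−1)(c−1) = (2−1)·(3−1) = 2

degrees of freedom = 2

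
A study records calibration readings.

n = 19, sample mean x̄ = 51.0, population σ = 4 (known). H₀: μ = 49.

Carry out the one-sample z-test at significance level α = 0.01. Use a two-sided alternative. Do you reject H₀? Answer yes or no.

reject H₀: no

SE = σ/√n = 4/√19 = 0.9177
z = (x̄−μ₀)/SE = (51.0−49)/0.9177 = 2.1794
p-value (two-sided) = 0.02930
At α=0.01: p ≥ α → fail to reject H₀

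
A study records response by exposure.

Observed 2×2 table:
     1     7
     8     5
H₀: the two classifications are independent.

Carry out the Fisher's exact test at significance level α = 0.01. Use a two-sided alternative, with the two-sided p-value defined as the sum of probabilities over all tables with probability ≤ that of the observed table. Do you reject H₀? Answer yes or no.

Margins: r₁=8, r₂=13, c₁=9, c₂=12, n=21
p_obs = C(8,1)·C(13,8)/C(21,9); sum pmf over tables with pmf ≤ p_obs
p-value (two-sided) = 0.06687
At α=0.01: p ≥ α → fail to reject H₀

reject H₀: no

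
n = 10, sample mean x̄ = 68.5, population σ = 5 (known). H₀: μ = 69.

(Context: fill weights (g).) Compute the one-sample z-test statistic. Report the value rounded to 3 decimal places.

SE = σ/√n = 5/√10 = 1.5811
z = (x̄−μ₀)/SE = (68.5−69)/1.5811 = -0.3162

test statistic = -0.316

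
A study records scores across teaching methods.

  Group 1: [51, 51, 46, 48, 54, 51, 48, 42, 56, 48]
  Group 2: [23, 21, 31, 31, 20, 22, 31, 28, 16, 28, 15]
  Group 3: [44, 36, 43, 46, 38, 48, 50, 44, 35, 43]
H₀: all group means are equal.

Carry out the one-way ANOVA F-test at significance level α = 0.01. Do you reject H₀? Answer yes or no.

Group means [49.50, 24.18, 42.70], grand mean 38.323
SSB = Σnᵢ(x̄ᵢ−x̄)² = 3640.538; SSW = ΣΣ(x−x̄ᵢ)² = 720.236
MSB = 3640.538/2 = 1820.2689; MSW = 720.236/28 = 25.7227
F = MSB/MSW = 70.7650
df = (2, 28)
p-value (upper-tail) = 0.00000
At α=0.01: p < α → reject H₀

reject H₀: yes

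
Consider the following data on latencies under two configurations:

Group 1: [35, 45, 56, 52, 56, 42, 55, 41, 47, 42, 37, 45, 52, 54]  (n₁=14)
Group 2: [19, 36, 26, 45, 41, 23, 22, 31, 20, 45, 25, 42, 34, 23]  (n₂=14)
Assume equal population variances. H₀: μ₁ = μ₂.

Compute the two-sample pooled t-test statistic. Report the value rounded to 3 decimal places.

test statistic = 5.093

x̄₁=47.071, s₁=7.141, n₁=14
x̄₂=30.857, s₂=9.534, n₂=14
s_p² = [13·7.141² + 13·9.534²]/26 = 70.9478
SE = √(s_p²·(1/14+1/14)) = 3.1836
t = (47.071−30.857)/3.1836 = 5.0930
df = 26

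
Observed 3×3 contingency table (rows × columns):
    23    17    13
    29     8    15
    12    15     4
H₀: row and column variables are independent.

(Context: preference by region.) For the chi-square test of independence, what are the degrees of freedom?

degrees of freedom = 4

df = (r−1)(c−1) = (3−1)·(3−1) = 4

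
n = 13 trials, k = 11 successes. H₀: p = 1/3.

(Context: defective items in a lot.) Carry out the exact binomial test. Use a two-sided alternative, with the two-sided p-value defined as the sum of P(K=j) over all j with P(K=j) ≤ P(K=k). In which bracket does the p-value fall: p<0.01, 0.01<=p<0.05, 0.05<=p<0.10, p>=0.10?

p-value bracket: p<0.01

Exact binomial: n=13, k=11, p₀=1/3=0.3333
P(X=j) = C(n,j)·p₀^j·(1−p₀)^(n−j); p = Σ P(X=j) over j with P(X=j) ≤ P(X=11)
p-value (two-sided) = 0.00021
→ bracket: p<0.01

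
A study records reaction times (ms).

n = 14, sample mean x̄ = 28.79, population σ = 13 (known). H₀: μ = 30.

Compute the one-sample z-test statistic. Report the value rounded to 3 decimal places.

SE = σ/√n = 13/√14 = 3.4744
z = (x̄−μ₀)/SE = (28.79−30)/3.4744 = -0.3483

test statistic = -0.348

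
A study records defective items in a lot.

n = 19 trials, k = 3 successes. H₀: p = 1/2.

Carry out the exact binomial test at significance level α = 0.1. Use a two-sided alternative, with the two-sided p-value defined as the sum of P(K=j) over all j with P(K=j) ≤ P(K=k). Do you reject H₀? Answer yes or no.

reject H₀: yes

Exact binomial: n=19, k=3, p₀=1/2=0.5000
P(X=j) = C(n,j)·p₀^j·(1−p₀)^(n−j); p = Σ P(X=j) over j with P(X=j) ≤ P(X=3)
p-value (two-sided) = 0.00443
At α=0.1: p < α → reject H₀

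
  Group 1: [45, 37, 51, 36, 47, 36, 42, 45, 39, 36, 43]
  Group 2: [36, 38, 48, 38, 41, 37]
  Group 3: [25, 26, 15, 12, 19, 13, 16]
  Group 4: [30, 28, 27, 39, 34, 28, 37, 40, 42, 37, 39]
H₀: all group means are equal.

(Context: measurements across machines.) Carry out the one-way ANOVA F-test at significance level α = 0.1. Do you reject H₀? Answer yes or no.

Group means [41.55, 39.67, 18.00, 34.64], grand mean 34.343
SSB = Σnᵢ(x̄ᵢ−x̄)² = 2611.280; SSW = ΣΣ(x−x̄ᵢ)² = 850.606
MSB = 2611.280/3 = 870.4266; MSW = 850.606/31 = 27.4389
F = MSB/MSW = 31.7223
df = (3, 31)
p-value (upper-tail) = 0.00000
At α=0.1: p < α → reject H₀

reject H₀: yes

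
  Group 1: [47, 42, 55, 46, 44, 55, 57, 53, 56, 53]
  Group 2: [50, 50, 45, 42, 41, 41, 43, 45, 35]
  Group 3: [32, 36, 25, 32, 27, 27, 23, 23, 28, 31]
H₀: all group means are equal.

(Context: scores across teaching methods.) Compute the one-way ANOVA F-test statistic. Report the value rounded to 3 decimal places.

Group means [50.80, 43.56, 28.40], grand mean 40.828
SSB = Σnᵢ(x̄ᵢ−x̄)² = 2605.916; SSW = ΣΣ(x−x̄ᵢ)² = 612.222
MSB = 2605.916/2 = 1302.9579; MSW = 612.222/26 = 23.5470
F = MSB/MSW = 55.3343
df = (2, 26)

test statistic = 55.334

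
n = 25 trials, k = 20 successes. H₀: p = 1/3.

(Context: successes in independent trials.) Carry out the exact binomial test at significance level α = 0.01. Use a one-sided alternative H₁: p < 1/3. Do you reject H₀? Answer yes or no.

Exact binomial: n=25, k=20, p₀=1/3=0.3333
P(X≤20) from Σ C(n,i)·p₀^i·(1−p₀)^(n−i)
p-value (one-sided, H₁ less) = 1.00000
At α=0.01: p ≥ α → fail to reject H₀

reject H₀: no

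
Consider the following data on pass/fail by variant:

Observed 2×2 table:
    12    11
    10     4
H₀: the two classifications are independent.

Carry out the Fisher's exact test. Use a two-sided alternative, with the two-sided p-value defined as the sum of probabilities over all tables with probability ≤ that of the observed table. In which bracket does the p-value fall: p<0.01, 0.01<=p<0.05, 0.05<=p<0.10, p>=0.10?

Margins: r₁=23, r₂=14, c₁=22, c₂=15, n=37
p_obs = C(23,12)·C(14,10)/C(37,22); sum pmf over tables with pmf ≤ p_obs
p-value (two-sided) = 0.31364
→ bracket: p>=0.10

p-value bracket: p>=0.10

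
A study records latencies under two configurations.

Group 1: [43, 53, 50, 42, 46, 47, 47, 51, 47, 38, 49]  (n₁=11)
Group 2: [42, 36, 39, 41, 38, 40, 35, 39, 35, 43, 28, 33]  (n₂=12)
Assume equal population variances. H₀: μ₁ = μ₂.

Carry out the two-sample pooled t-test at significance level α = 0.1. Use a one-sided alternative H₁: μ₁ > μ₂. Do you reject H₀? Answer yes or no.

reject H₀: yes

x̄₁=46.636, s₁=4.319, n₁=11
x̄₂=37.417, s₂=4.252, n₂=12
s_p² = [10·4.319² + 11·4.252²]/21 = 18.3553
SE = √(s_p²·(1/11+1/12)) = 1.7884
t = (46.636−37.417)/1.7884 = 5.1554
df = 21
p-value (one-sided, H₁ greater) = 0.00002
At α=0.1: p < α → reject H₀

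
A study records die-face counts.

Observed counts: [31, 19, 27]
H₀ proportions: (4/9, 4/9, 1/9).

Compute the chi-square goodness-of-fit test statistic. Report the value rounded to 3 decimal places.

n = 77; E_i = n·p_i = [34.22, 34.22, 8.56]
χ² = (31−34.22)²/34.22 + (19−34.22)²/34.22 + (27−8.56)²/8.56 = 46.8377
df = 2

test statistic = 46.838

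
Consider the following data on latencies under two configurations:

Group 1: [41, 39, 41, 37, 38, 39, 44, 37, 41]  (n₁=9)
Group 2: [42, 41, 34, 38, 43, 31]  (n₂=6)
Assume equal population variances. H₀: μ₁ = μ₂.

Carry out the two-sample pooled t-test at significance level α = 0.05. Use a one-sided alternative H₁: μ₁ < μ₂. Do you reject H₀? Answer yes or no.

reject H₀: no

x̄₁=39.667, s₁=2.291, n₁=9
x̄₂=38.167, s₂=4.792, n₂=6
s_p² = [8·2.291² + 5·4.792²]/13 = 12.0641
SE = √(s_p²·(1/9+1/6)) = 1.8306
t = (39.667−38.167)/1.8306 = 0.8194
df = 13
p-value (one-sided, H₁ less) = 0.78634
At α=0.05: p ≥ α → fail to reject H₀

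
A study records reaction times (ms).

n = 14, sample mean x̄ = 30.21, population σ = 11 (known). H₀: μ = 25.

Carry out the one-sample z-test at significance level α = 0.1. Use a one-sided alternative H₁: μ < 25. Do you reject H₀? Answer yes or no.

SE = σ/√n = 11/√14 = 2.9399
z = (x̄−μ₀)/SE = (30.21−25)/2.9399 = 1.7722
p-value (one-sided, H₁ less) = 0.96182
At α=0.1: p ≥ α → fail to reject H₀

reject H₀: no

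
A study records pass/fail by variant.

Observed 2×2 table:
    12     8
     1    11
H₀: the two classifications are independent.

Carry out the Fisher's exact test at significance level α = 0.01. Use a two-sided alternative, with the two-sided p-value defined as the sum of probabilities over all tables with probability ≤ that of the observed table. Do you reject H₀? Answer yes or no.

reject H₀: yes

Margins: r₁=20, r₂=12, c₁=13, c₂=19, n=32
p_obs = C(20,12)·C(12,1)/C(32,13); sum pmf over tables with pmf ≤ p_obs
p-value (two-sided) = 0.00787
At α=0.01: p < α → reject H₀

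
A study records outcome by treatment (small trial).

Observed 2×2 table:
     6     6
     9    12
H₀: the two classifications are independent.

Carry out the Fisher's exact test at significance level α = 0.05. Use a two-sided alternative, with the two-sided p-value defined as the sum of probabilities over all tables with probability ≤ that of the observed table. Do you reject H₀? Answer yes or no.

Margins: r₁=12, r₂=21, c₁=15, c₂=18, n=33
p_obs = C(12,6)·C(21,9)/C(33,15); sum pmf over tables with pmf ≤ p_obs
p-value (two-sided) = 0.73066
At α=0.05: p ≥ α → fail to reject H₀

reject H₀: no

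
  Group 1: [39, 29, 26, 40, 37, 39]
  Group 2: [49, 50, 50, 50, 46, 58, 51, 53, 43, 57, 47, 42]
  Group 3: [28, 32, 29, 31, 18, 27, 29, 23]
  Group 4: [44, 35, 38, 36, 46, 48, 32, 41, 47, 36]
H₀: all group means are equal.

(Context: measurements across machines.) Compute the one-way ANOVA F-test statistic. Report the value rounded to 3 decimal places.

test statistic = 31.586

Group means [35.00, 49.67, 27.12, 40.30], grand mean 39.611
SSB = Σnᵢ(x̄ᵢ−x̄)² = 2592.914; SSW = ΣΣ(x−x̄ᵢ)² = 875.642
MSB = 2592.914/3 = 864.3046; MSW = 875.642/32 = 27.3638
F = MSB/MSW = 31.5857
df = (3, 32)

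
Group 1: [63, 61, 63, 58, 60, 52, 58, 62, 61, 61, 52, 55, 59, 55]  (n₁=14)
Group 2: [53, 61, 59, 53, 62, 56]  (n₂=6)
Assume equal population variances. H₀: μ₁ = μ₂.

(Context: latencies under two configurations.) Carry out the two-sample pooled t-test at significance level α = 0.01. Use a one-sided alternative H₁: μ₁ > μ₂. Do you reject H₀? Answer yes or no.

x̄₁=58.571, s₁=3.756, n₁=14
x̄₂=57.333, s₂=3.933, n₂=6
s_p² = [13·3.756² + 5·3.933²]/18 = 14.4868
SE = √(s_p²·(1/14+1/6)) = 1.8572
t = (58.571−57.333)/1.8572 = 0.6666
df = 18
p-value (one-sided, H₁ greater) = 0.25673
At α=0.01: p ≥ α → fail to reject H₀

reject H₀: no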